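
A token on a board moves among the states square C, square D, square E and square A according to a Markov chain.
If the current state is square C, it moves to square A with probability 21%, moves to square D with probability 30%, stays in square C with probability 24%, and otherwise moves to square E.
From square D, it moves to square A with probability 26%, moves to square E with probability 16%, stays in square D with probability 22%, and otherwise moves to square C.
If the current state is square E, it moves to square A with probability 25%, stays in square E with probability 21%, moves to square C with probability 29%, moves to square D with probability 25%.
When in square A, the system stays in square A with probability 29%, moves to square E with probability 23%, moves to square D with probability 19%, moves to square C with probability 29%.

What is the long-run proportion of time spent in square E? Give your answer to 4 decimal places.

Let the stationary distribution be π with π = πP and π_1 + π_2 + π_3 + π_4 = 1.
π_1 = 0.24·π_1 + 0.36·π_2 + 0.29·π_3 + 0.29·π_4
π_2 = 0.3·π_1 + 0.22·π_2 + 0.25·π_3 + 0.19·π_4
π_3 = 0.25·π_1 + 0.16·π_2 + 0.21·π_3 + 0.23·π_4
Solving with the normalization constraint gives π = (0.2923, 0.2423, 0.2146, 0.2508).
So the stationary probability of square E is 0.2146.

0.2146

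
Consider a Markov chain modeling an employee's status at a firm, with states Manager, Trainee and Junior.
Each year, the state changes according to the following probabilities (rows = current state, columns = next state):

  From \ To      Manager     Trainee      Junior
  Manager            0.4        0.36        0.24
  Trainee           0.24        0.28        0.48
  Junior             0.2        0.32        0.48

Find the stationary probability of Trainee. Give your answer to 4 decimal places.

Let the stationary distribution be π with π = πP and π_1 + π_2 + π_3 = 1.
π_1 = 0.4·π_1 + 0.24·π_2 + 0.2·π_3
π_2 = 0.36·π_1 + 0.28·π_2 + 0.32·π_3
Solving with the normalization constraint gives π = (0.2659, 0.3179, 0.4162).
So the stationary probability of Trainee is 0.3179.

0.3179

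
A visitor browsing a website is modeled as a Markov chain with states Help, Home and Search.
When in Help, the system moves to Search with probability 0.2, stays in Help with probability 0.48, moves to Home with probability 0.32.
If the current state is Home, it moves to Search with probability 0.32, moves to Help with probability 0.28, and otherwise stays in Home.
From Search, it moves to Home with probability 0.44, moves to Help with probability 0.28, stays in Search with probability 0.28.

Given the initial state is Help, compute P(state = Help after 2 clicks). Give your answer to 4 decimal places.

0.3760

Sum over the intermediate state after 1 click:
P = P(Help→Help)·P(Help→Help) + P(Help→Home)·P(Home→Help) + P(Help→Search)·P(Search→Help)
  = 0.48×0.48 + 0.32×0.28 + 0.2×0.28
  = 0.2304 + 0.0896 + 0.0560 = 0.3760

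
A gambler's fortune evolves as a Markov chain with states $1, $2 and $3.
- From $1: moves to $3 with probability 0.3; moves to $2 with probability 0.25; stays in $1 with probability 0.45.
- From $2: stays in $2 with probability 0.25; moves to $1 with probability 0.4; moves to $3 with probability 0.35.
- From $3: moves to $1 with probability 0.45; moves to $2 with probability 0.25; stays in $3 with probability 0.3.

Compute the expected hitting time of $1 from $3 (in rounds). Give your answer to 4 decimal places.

2.2857

Let t(s) be the expected number of rounds to first reach $1 from state s, with t($1) = 0. Conditioning on the first round:
t($2) = 1 + 0.25·t($2) + 0.35·t($3)
t($3) = 1 + 0.25·t($2) + 0.3·t($3)
Solving: t($2) = 2.4000, t($3) = 2.2857.
Expected rounds from $3 to $1: 2.2857.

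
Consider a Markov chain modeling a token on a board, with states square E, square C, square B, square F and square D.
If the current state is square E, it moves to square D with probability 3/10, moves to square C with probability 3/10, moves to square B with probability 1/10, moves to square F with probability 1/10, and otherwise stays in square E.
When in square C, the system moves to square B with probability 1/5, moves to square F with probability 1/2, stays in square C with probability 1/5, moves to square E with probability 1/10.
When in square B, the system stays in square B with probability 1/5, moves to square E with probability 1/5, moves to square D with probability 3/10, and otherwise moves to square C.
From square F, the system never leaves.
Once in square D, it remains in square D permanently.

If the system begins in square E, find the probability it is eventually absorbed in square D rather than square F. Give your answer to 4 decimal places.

Let h(s) be the probability of absorption at square D starting from transient state s. Then h(square D) = 1 and h(square F) = 0. By first-step analysis:
h(square E) = 0.2·h(square E) + 0.3·h(square C) + 0.1·h(square B) + 0.1·0 + 0.3·1
h(square C) = 0.1·h(square E) + 0.2·h(square C) + 0.2·h(square B) + 0.5·0
h(square B) = 0.2·h(square E) + 0.3·h(square C) + 0.2·h(square B) + 0.3·1
Solving: h(square E) = 0.5281, h(square C) = 0.2127, h(square B) = 0.5868.
Starting from square E, the probability is 0.5281.

0.5281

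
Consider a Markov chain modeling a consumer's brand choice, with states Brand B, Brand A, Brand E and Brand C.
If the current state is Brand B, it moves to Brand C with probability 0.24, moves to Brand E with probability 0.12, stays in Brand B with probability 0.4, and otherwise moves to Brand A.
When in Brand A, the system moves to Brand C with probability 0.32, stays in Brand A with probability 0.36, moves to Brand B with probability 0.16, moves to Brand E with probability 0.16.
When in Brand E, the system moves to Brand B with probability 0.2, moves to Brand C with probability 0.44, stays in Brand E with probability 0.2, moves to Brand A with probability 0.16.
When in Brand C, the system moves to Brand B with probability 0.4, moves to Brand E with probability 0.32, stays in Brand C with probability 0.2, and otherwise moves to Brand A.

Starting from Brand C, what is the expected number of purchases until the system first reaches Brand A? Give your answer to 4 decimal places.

6.4655

Let t(s) be the expected number of purchases to first reach Brand A from state s, with t(Brand A) = 0. Conditioning on the first purchase:
t(Brand B) = 1 + 0.4·t(Brand B) + 0.12·t(Brand E) + 0.24·t(Brand C)
t(Brand E) = 1 + 0.2·t(Brand B) + 0.2·t(Brand E) + 0.44·t(Brand C)
t(Brand C) = 1 + 0.4·t(Brand B) + 0.32·t(Brand E) + 0.2·t(Brand C)
Solving: t(Brand B) = 5.4885, t(Brand E) = 6.1782, t(Brand C) = 6.4655.
Expected purchases from Brand C to Brand A: 6.4655.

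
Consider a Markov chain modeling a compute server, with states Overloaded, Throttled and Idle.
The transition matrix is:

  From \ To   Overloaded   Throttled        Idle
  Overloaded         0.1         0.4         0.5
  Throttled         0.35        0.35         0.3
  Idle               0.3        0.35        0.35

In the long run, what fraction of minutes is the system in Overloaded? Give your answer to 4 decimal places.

Let the stationary distribution be π with π = πP and π_1 + π_2 + π_3 = 1.
π_1 = 0.1·π_1 + 0.35·π_2 + 0.3·π_3
π_2 = 0.4·π_1 + 0.35·π_2 + 0.35·π_3
Solving with the normalization constraint gives π = (0.2651, 0.3633, 0.3716).
So the stationary probability of Overloaded is 0.2651.

0.2651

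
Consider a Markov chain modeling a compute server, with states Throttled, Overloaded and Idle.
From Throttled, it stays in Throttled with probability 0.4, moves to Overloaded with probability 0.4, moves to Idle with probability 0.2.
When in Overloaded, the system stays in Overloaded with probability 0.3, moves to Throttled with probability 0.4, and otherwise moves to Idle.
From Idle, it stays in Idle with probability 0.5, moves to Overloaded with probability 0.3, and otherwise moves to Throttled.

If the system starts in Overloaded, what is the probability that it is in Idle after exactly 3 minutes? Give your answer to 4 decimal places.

Propagate the distribution vector 3 minutes from Overloaded.
After 0 minutes: (0.0000, 1.0000, 0.0000)
After 1 minute: (0.4000, 0.3000, 0.3000)
After 2 minutes: (0.3400, 0.3400, 0.3200)
After 3 minutes: (0.3360, 0.3340, 0.3300)
P(in Idle after 3 minutes) = 0.3300

0.3300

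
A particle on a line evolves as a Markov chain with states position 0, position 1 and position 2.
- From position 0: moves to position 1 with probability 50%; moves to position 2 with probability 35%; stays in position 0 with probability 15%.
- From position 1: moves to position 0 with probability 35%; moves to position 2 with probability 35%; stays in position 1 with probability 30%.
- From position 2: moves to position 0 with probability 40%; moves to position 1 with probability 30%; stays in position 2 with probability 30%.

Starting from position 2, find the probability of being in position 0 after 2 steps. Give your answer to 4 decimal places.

0.2850

Sum over the intermediate state after 1 step:
P = P(position 2→position 0)·P(position 0→position 0) + P(position 2→position 1)·P(position 1→position 0) + P(position 2→position 2)·P(position 2→position 0)
  = 0.4×0.15 + 0.3×0.35 + 0.3×0.4
  = 0.0600 + 0.1050 + 0.1200 = 0.2850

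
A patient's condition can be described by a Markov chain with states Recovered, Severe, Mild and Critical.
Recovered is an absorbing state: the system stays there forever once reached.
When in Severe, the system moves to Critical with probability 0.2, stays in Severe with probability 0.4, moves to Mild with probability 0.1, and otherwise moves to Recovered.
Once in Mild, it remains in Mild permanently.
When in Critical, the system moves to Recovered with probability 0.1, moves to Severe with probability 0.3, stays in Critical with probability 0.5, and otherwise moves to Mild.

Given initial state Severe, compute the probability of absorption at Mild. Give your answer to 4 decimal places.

Let h(s) be the probability of absorption at Mild starting from transient state s. Then h(Mild) = 1 and h(Recovered) = 0. By first-step analysis:
h(Severe) = 0.3·0 + 0.4·h(Severe) + 0.1·1 + 0.2·h(Critical)
h(Critical) = 0.1·0 + 0.3·h(Severe) + 0.1·1 + 0.5·h(Critical)
Solving: h(Severe) = 0.2917, h(Critical) = 0.3750.
Starting from Severe, the probability is 0.2917.

0.2917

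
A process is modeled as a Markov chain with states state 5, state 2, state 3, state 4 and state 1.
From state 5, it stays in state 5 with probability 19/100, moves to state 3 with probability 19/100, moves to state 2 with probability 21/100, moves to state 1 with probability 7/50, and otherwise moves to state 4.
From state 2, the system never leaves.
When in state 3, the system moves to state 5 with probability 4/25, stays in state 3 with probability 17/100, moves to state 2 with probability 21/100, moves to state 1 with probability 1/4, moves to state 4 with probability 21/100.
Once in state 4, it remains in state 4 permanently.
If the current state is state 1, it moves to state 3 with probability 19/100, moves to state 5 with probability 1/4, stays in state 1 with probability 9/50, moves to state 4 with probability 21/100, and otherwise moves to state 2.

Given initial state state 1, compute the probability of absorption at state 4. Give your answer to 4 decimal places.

0.5451

Let h(s) be the probability of absorption at state 4 starting from transient state s. Then h(state 4) = 1 and h(state 2) = 0. By first-step analysis:
h(state 5) = 0.19·h(state 5) + 0.21·0 + 0.19·h(state 3) + 0.27·1 + 0.14·h(state 1)
h(state 3) = 0.16·h(state 5) + 0.21·0 + 0.17·h(state 3) + 0.21·1 + 0.25·h(state 1)
h(state 1) = 0.25·h(state 5) + 0.17·0 + 0.19·h(state 3) + 0.21·1 + 0.18·h(state 1)
Solving: h(state 5) = 0.5503, h(state 3) = 0.5233, h(state 1) = 0.5451.
Starting from state 1, the probability is 0.5451.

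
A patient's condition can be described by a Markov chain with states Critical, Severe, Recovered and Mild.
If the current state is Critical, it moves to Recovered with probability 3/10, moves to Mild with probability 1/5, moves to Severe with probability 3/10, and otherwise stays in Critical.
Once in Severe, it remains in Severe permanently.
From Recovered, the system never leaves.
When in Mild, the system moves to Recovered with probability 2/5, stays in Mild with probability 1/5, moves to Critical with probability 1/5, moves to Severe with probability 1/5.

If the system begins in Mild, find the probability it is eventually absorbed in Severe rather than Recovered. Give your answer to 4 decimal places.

Let h(s) be the probability of absorption at Severe starting from transient state s. Then h(Severe) = 1 and h(Recovered) = 0. By first-step analysis:
h(Critical) = 0.2·h(Critical) + 0.3·1 + 0.3·0 + 0.2·h(Mild)
h(Mild) = 0.2·h(Critical) + 0.2·1 + 0.4·0 + 0.2·h(Mild)
Solving: h(Critical) = 0.4667, h(Mild) = 0.3667.
Starting from Mild, the probability is 0.3667.

0.3667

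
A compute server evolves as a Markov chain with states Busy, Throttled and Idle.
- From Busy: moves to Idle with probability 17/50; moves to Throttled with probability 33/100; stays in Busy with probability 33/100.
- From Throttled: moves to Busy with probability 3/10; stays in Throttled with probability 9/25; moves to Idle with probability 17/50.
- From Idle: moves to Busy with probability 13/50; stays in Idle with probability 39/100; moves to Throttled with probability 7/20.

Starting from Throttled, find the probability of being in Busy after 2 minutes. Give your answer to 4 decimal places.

0.2954

Sum over the intermediate state after 1 minute:
P = P(Throttled→Busy)·P(Busy→Busy) + P(Throttled→Throttled)·P(Throttled→Busy) + P(Throttled→Idle)·P(Idle→Busy)
  = 0.3×0.33 + 0.36×0.3 + 0.34×0.26
  = 0.0990 + 0.1080 + 0.0884 = 0.2954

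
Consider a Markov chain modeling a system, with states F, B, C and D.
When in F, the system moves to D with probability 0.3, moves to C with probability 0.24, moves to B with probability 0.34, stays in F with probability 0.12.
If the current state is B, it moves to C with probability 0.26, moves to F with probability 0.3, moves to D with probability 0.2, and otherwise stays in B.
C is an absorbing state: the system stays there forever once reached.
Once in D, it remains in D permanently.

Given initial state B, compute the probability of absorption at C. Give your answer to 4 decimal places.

0.5307

Let h(s) be the probability of absorption at C starting from transient state s. Then h(C) = 1 and h(D) = 0. By first-step analysis:
h(F) = 0.12·h(F) + 0.34·h(B) + 0.24·1 + 0.3·0
h(B) = 0.3·h(F) + 0.24·h(B) + 0.26·1 + 0.2·0
Solving: h(F) = 0.4778, h(B) = 0.5307.
Starting from B, the probability is 0.5307.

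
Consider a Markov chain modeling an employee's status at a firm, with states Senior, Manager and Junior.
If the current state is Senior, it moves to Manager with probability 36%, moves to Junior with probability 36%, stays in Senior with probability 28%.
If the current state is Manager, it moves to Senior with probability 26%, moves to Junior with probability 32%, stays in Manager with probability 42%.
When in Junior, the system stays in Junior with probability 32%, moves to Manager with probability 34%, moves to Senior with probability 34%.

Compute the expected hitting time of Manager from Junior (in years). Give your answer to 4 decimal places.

Let t(s) be the expected number of years to first reach Manager from state s, with t(Manager) = 0. Conditioning on the first year:
t(Senior) = 1 + 0.28·t(Senior) + 0.36·t(Junior)
t(Junior) = 1 + 0.34·t(Senior) + 0.32·t(Junior)
Solving: t(Senior) = 2.8322, t(Junior) = 2.8867.
Expected years from Junior to Manager: 2.8867.

2.8867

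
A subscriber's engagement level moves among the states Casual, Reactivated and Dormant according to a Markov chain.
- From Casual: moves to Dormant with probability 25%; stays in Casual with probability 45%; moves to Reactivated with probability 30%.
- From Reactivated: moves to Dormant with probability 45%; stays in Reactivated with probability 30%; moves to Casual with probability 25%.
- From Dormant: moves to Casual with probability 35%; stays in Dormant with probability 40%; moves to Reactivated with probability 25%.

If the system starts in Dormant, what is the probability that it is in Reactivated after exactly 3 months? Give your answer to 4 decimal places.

Propagate the distribution vector 3 months from Dormant.
After 0 months: (0.0000, 0.0000, 1.0000)
After 1 month: (0.3500, 0.2500, 0.4000)
After 2 months: (0.3600, 0.2800, 0.3600)
After 3 months: (0.3580, 0.2820, 0.3600)
P(in Reactivated after 3 months) = 0.2820

0.2820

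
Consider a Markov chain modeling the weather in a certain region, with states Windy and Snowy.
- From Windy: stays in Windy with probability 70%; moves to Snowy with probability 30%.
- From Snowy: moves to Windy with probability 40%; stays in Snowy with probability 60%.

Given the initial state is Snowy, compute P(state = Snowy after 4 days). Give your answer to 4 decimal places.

0.4332

Propagate the distribution vector 4 days from Snowy.
After 0 days: (0.0000, 1.0000)
After 1 day: (0.4000, 0.6000)
After 2 days: (0.5200, 0.4800)
After 3 days: (0.5560, 0.4440)
After 4 days: (0.5668, 0.4332)
P(in Snowy after 4 days) = 0.4332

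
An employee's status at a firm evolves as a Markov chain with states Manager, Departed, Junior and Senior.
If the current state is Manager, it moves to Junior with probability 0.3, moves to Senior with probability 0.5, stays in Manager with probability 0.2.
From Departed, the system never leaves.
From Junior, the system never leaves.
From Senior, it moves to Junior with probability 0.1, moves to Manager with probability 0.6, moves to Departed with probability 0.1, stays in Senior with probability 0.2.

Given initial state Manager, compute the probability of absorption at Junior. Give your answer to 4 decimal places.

0.8529

Let h(s) be the probability of absorption at Junior starting from transient state s. Then h(Junior) = 1 and h(Departed) = 0. By first-step analysis:
h(Manager) = 0.2·h(Manager) + 0.3·1 + 0.5·h(Senior)
h(Senior) = 0.6·h(Manager) + 0.1·0 + 0.1·1 + 0.2·h(Senior)
Solving: h(Manager) = 0.8529, h(Senior) = 0.7647.
Starting from Manager, the probability is 0.8529.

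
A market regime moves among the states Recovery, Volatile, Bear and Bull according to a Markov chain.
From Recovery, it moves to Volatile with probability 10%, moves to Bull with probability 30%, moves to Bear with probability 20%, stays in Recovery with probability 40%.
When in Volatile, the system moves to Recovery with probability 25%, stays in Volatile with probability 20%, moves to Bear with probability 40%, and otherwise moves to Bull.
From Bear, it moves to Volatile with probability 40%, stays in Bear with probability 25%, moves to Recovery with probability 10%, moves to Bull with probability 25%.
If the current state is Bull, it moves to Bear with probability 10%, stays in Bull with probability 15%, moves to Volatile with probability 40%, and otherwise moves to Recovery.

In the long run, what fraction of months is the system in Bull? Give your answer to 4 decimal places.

Let the stationary distribution be π with π = πP and π_1 + π_2 + π_3 + π_4 = 1.
π_1 = 0.4·π_1 + 0.25·π_2 + 0.1·π_3 + 0.35·π_4
π_2 = 0.1·π_1 + 0.2·π_2 + 0.4·π_3 + 0.4·π_4
π_3 = 0.2·π_1 + 0.4·π_2 + 0.25·π_3 + 0.1·π_4
Solving with the normalization constraint gives π = (0.2766, 0.2642, 0.2434, 0.2158).
So the stationary probability of Bull is 0.2158.

0.2158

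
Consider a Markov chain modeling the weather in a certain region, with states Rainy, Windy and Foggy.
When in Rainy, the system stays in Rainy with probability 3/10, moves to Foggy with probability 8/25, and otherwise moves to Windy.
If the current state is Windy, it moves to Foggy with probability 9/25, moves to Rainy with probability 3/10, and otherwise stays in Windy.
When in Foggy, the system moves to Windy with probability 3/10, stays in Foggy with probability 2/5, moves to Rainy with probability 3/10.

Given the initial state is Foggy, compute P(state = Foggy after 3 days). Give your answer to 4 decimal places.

0.3626

Propagate the distribution vector 3 days from Foggy.
After 0 days: (0.0000, 0.0000, 1.0000)
After 1 day: (0.3000, 0.3000, 0.4000)
After 2 days: (0.3000, 0.3360, 0.3640)
After 3 days: (0.3000, 0.3374, 0.3626)
P(in Foggy after 3 days) = 0.3626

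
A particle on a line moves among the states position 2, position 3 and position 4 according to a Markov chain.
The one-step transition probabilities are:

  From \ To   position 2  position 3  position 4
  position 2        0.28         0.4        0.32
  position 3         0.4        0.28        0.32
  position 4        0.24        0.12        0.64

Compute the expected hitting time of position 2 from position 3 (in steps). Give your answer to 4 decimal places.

3.0797

Let t(s) be the expected number of steps to first reach position 2 from state s, with t(position 2) = 0. Conditioning on the first step:
t(position 3) = 1 + 0.28·t(position 3) + 0.32·t(position 4)
t(position 4) = 1 + 0.12·t(position 3) + 0.64·t(position 4)
Solving: t(position 3) = 3.0797, t(position 4) = 3.8043.
Expected steps from position 3 to position 2: 3.0797.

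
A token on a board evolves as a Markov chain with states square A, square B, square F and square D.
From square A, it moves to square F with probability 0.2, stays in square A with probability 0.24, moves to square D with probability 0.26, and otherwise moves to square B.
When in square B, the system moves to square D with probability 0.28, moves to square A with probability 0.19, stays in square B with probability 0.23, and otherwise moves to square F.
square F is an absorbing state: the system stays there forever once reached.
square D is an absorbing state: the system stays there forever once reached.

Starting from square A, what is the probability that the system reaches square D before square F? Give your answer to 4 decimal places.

Let h(s) be the probability of absorption at square D starting from transient state s. Then h(square D) = 1 and h(square F) = 0. By first-step analysis:
h(square A) = 0.24·h(square A) + 0.3·h(square B) + 0.2·0 + 0.26·1
h(square B) = 0.19·h(square A) + 0.23·h(square B) + 0.3·0 + 0.28·1
Solving: h(square A) = 0.5381, h(square B) = 0.4964.
Starting from square A, the probability is 0.5381.

0.5381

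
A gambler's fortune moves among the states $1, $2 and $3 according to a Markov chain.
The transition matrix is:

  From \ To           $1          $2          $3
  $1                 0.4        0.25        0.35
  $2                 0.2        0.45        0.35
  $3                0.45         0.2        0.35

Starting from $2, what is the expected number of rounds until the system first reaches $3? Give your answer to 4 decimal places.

2.8571

Let t(s) be the expected number of rounds to first reach $3 from state s, with t($3) = 0. Conditioning on the first round:
t($1) = 1 + 0.4·t($1) + 0.25·t($2)
t($2) = 1 + 0.2·t($1) + 0.45·t($2)
Solving: t($1) = 2.8571, t($2) = 2.8571.
Expected rounds from $2 to $3: 2.8571.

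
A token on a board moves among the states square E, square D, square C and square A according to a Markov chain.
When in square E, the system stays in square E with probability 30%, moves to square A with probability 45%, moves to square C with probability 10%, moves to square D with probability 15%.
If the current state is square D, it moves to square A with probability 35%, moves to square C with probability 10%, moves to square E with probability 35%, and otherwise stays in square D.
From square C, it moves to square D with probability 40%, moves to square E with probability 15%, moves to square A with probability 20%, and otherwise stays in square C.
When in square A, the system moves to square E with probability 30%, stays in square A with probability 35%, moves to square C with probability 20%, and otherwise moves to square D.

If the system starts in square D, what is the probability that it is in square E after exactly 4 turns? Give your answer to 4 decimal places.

Propagate the distribution vector 4 turns from square D.
After 0 turns: (0.0000, 1.0000, 0.0000, 0.0000)
After 1 turn: (0.3500, 0.2000, 0.1000, 0.3500)
After 2 turns: (0.2950, 0.1850, 0.1500, 0.3700)
After 3 turns: (0.2868, 0.1968, 0.1595, 0.3570)
After 4 turns: (0.2859, 0.1997, 0.1596, 0.3548)
P(in square E after 4 turns) = 0.2859

0.2859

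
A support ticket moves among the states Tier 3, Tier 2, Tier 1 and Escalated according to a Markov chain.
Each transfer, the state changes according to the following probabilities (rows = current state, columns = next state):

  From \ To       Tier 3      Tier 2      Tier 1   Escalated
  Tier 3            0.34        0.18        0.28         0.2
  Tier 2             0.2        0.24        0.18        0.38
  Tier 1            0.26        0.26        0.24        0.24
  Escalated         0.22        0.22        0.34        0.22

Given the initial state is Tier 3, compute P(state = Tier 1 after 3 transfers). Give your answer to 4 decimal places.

0.2622

Propagate the distribution vector 3 transfers from Tier 3.
After 0 transfers: (1.0000, 0.0000, 0.0000, 0.0000)
After 1 transfer: (0.3400, 0.1800, 0.2800, 0.2000)
After 2 transfers: (0.2684, 0.2212, 0.2628, 0.2476)
After 3 transfers: (0.2583, 0.2242, 0.2622, 0.2553)
P(in Tier 1 after 3 transfers) = 0.2622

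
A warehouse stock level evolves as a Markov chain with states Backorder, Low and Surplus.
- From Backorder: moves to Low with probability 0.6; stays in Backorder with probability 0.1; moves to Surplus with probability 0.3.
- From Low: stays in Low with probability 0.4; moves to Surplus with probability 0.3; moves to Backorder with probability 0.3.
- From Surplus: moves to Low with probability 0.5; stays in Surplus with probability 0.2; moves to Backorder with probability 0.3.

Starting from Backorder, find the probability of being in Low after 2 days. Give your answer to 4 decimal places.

0.4500

Sum over the intermediate state after 1 day:
P = P(Backorder→Backorder)·P(Backorder→Low) + P(Backorder→Low)·P(Low→Low) + P(Backorder→Surplus)·P(Surplus→Low)
  = 0.1×0.6 + 0.6×0.4 + 0.3×0.5
  = 0.0600 + 0.2400 + 0.1500 = 0.4500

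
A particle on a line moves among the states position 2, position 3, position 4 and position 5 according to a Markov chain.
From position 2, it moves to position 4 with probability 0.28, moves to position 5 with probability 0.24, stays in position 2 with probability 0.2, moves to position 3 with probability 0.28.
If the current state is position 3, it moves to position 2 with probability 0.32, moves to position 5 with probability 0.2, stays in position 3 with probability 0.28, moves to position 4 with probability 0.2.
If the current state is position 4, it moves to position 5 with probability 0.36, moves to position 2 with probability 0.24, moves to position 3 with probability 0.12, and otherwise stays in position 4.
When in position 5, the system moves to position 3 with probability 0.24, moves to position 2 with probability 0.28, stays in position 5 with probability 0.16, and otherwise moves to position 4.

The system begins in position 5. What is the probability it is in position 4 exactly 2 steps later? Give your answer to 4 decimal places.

0.2672

Propagate the distribution vector 2 steps from position 5.
After 0 steps: (0.0000, 0.0000, 0.0000, 1.0000)
After 1 step: (0.2800, 0.2400, 0.3200, 0.1600)
After 2 steps: (0.2544, 0.2224, 0.2672, 0.2560)
P(in position 4 after 2 steps) = 0.2672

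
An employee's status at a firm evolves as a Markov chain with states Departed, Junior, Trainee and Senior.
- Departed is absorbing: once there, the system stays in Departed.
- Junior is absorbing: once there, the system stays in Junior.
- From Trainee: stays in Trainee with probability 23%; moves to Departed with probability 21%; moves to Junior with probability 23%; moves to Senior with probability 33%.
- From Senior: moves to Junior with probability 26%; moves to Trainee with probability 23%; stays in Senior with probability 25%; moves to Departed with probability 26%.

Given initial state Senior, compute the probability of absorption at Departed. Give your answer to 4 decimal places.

0.4954

Let h(s) be the probability of absorption at Departed starting from transient state s. Then h(Departed) = 1 and h(Junior) = 0. By first-step analysis:
h(Trainee) = 0.21·1 + 0.23·0 + 0.23·h(Trainee) + 0.33·h(Senior)
h(Senior) = 0.26·1 + 0.26·0 + 0.23·h(Trainee) + 0.25·h(Senior)
Solving: h(Trainee) = 0.4850, h(Senior) = 0.4954.
Starting from Senior, the probability is 0.4954.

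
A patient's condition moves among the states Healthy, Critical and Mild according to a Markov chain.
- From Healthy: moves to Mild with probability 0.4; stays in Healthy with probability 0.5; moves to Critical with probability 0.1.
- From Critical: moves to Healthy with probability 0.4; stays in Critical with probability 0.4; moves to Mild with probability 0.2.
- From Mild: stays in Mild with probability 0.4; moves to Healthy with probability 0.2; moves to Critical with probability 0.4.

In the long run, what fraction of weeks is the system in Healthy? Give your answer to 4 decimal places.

0.3684

Let the stationary distribution be π with π = πP and π_1 + π_2 + π_3 = 1.
π_1 = 0.5·π_1 + 0.4·π_2 + 0.2·π_3
π_2 = 0.1·π_1 + 0.4·π_2 + 0.4·π_3
Solving with the normalization constraint gives π = (0.3684, 0.2895, 0.3421).
So the stationary probability of Healthy is 0.3684.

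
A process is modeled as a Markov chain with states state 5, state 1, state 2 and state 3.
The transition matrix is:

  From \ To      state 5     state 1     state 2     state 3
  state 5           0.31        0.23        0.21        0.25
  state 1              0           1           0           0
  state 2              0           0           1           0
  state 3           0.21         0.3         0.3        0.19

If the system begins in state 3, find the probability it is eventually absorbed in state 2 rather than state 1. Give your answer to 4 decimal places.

0.4959

Let h(s) be the probability of absorption at state 2 starting from transient state s. Then h(state 2) = 1 and h(state 1) = 0. By first-step analysis:
h(state 5) = 0.31·h(state 5) + 0.23·0 + 0.21·1 + 0.25·h(state 3)
h(state 3) = 0.21·h(state 5) + 0.3·0 + 0.3·1 + 0.19·h(state 3)
Solving: h(state 5) = 0.4840, h(state 3) = 0.4959.
Starting from state 3, the probability is 0.4959.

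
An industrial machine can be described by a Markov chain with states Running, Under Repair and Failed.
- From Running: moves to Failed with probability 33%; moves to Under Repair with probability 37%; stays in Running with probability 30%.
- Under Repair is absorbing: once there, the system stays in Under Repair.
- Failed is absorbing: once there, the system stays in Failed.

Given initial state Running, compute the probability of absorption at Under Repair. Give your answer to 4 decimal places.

Let h(s) be the probability of absorption at Under Repair starting from transient state s. Then h(Under Repair) = 1 and h(Failed) = 0. By first-step analysis:
h(Running) = 0.3·h(Running) + 0.37·1 + 0.33·0
Solving: h(Running) = 0.5286.
Starting from Running, the probability is 0.5286.

0.5286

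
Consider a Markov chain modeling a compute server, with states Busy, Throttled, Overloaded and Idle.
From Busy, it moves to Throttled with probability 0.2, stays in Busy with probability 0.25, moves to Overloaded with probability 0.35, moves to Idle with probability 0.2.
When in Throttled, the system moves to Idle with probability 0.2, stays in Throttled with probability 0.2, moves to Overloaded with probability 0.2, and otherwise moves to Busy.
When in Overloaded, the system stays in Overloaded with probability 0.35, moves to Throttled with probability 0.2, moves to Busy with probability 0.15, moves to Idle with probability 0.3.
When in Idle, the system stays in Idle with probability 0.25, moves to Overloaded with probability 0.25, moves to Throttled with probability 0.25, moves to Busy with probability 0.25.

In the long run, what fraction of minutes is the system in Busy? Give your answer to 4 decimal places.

Let the stationary distribution be π with π = πP and π_1 + π_2 + π_3 + π_4 = 1.
π_1 = 0.25·π_1 + 0.4·π_2 + 0.15·π_3 + 0.25·π_4
π_2 = 0.2·π_1 + 0.2·π_2 + 0.2·π_3 + 0.25·π_4
π_3 = 0.35·π_1 + 0.2·π_2 + 0.35·π_3 + 0.25·π_4
Solving with the normalization constraint gives π = (0.2524, 0.2121, 0.2940, 0.2415).
So the stationary probability of Busy is 0.2524.

0.2524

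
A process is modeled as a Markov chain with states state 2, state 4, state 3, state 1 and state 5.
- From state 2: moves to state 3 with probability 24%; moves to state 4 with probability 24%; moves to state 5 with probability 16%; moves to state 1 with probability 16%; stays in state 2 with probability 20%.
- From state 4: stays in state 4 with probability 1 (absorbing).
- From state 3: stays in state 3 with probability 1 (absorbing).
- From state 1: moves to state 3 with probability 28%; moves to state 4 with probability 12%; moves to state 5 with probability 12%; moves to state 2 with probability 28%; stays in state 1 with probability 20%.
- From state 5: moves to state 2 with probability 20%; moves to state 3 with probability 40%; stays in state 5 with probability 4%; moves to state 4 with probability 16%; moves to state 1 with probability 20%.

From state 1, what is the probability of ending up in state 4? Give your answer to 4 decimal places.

0.3525

Let h(s) be the probability of absorption at state 4 starting from transient state s. Then h(state 4) = 1 and h(state 3) = 0. By first-step analysis:
h(state 2) = 0.2·h(state 2) + 0.24·1 + 0.24·0 + 0.16·h(state 1) + 0.16·h(state 5)
h(state 1) = 0.28·h(state 2) + 0.12·1 + 0.28·0 + 0.2·h(state 1) + 0.12·h(state 5)
h(state 5) = 0.2·h(state 2) + 0.16·1 + 0.4·0 + 0.2·h(state 1) + 0.04·h(state 5)
Solving: h(state 2) = 0.4367, h(state 1) = 0.3525, h(state 5) = 0.3311.
Starting from state 1, the probability is 0.3525.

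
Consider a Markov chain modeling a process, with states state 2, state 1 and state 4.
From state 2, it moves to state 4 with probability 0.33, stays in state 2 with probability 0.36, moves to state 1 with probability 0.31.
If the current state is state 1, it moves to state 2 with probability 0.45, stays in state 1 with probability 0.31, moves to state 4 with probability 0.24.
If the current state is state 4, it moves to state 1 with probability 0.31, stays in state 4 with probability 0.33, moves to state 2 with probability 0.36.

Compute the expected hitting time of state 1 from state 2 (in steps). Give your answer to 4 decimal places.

3.2258

Let t(s) be the expected number of steps to first reach state 1 from state s, with t(state 1) = 0. Conditioning on the first step:
t(state 2) = 1 + 0.36·t(state 2) + 0.33·t(state 4)
t(state 4) = 1 + 0.36·t(state 2) + 0.33·t(state 4)
Solving: t(state 2) = 3.2258, t(state 4) = 3.2258.
Expected steps from state 2 to state 1: 3.2258.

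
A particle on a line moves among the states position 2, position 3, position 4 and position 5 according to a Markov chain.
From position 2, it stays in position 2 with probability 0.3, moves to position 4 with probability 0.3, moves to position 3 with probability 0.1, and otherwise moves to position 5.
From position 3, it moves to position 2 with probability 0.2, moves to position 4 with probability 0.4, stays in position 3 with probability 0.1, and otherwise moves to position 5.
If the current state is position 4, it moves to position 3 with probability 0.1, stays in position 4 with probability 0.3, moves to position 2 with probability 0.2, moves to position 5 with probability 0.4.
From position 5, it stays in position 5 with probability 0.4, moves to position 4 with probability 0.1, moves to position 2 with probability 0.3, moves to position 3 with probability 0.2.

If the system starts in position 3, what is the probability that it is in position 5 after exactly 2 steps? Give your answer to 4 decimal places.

0.3700

Propagate the distribution vector 2 steps from position 3.
After 0 steps: (0.0000, 1.0000, 0.0000, 0.0000)
After 1 step: (0.2000, 0.1000, 0.4000, 0.3000)
After 2 steps: (0.2500, 0.1300, 0.2500, 0.3700)
P(in position 5 after 2 steps) = 0.3700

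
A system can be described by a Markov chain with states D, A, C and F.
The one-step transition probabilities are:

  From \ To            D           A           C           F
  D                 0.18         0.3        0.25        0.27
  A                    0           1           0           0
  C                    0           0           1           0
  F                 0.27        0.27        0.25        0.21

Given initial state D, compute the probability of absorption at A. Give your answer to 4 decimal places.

0.5391

Let h(s) be the probability of absorption at A starting from transient state s. Then h(A) = 1 and h(C) = 0. By first-step analysis:
h(D) = 0.18·h(D) + 0.3·1 + 0.25·0 + 0.27·h(F)
h(F) = 0.27·h(D) + 0.27·1 + 0.25·0 + 0.21·h(F)
Solving: h(D) = 0.5391, h(F) = 0.5260.
Starting from D, the probability is 0.5391.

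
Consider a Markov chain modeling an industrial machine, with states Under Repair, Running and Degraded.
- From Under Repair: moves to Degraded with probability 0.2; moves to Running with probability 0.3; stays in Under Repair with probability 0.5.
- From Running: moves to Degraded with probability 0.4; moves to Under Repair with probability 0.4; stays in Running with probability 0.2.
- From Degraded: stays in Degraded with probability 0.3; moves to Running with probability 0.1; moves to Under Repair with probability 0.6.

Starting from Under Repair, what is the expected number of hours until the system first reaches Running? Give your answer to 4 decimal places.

Let t(s) be the expected number of hours to first reach Running from state s, with t(Running) = 0. Conditioning on the first hour:
t(Under Repair) = 1 + 0.5·t(Under Repair) + 0.2·t(Degraded)
t(Degraded) = 1 + 0.6·t(Under Repair) + 0.3·t(Degraded)
Solving: t(Under Repair) = 3.9130, t(Degraded) = 4.7826.
Expected hours from Under Repair to Running: 3.9130.

3.9130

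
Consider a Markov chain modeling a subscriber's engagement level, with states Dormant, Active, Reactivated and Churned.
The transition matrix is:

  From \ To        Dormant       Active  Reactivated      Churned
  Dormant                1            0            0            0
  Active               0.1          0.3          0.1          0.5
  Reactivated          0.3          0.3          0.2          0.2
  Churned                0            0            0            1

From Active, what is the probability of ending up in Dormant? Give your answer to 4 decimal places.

Let h(s) be the probability of absorption at Dormant starting from transient state s. Then h(Dormant) = 1 and h(Churned) = 0. By first-step analysis:
h(Active) = 0.1·1 + 0.3·h(Active) + 0.1·h(Reactivated) + 0.5·0
h(Reactivated) = 0.3·1 + 0.3·h(Active) + 0.2·h(Reactivated) + 0.2·0
Solving: h(Active) = 0.2075, h(Reactivated) = 0.4528.
Starting from Active, the probability is 0.2075.

0.2075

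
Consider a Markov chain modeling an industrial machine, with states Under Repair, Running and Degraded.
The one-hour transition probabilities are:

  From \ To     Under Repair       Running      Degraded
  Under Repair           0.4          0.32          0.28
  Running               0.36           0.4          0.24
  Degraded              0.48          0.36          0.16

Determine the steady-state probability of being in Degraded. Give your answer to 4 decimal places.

0.2372

Let the stationary distribution be π with π = πP and π_1 + π_2 + π_3 = 1.
π_1 = 0.4·π_1 + 0.36·π_2 + 0.48·π_3
π_2 = 0.32·π_1 + 0.4·π_2 + 0.36·π_3
Solving with the normalization constraint gives π = (0.4047, 0.3581, 0.2372).
So the stationary probability of Degraded is 0.2372.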